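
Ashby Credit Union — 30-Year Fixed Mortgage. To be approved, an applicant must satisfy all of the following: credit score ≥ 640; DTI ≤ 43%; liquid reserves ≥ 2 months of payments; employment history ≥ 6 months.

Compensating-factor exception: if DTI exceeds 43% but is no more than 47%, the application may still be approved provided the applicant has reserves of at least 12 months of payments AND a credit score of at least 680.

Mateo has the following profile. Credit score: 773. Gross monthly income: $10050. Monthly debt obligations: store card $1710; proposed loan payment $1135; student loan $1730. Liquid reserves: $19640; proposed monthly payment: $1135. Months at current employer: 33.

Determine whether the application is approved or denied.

Approved

Credit score 773 ≥ 640 (meets base)
Total debts = (1,710 + 1,135 + 1,730) = 4,575. DTI: 4,575 ÷ 10,050 = 45.5%, over the 43% base limit.
Reserves = 19,640/1,135 = 17.3 months ≥ 2
Employment 33 ≥ 6 months
DTI 45.5% is within the 43%–47% exception band; checking compensating factors.
Reserves 17.3 ≥ 12 months; credit score 773 ≥ 680.
Both compensating conditions met → exception applies.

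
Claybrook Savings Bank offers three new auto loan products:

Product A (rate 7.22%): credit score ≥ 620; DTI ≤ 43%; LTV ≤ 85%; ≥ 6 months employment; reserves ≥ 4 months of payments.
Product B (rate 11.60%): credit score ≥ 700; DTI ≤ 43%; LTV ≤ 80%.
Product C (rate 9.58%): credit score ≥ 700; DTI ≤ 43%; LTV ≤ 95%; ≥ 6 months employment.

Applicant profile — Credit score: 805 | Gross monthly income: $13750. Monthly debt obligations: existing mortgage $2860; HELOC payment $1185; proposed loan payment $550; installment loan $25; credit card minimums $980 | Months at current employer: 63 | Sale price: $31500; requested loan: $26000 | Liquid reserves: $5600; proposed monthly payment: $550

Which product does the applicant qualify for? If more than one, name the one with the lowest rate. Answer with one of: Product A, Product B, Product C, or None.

Product A

Total debts = (2,860 + 1,185 + 550 + 25 + 980) = 5,600; DTI = 5,600/13,750 = 40.7%.
LTV = 26,000/31,500 = 82.5%.
Reserves = 5,600/550 = 10.2 months.
Product A: score 805 ≥ 620; DTI 40.7% ≤ 43%; LTV 82.5% ≤ 85%; employment 63 ≥ 6 mo; reserves 10.2 ≥ 4 mo → qualifies.
Product B: score 805 ≥ 700; DTI 40.7% ≤ 43%; LTV 82.5% > 80% → does not qualify.
Product C: score 805 ≥ 700; DTI 40.7% ≤ 43%; LTV 82.5% ≤ 95%; employment 63 ≥ 6 mo → qualifies.
Qualifying: Product A, Product C. Lowest rate is 7.22% → Product A.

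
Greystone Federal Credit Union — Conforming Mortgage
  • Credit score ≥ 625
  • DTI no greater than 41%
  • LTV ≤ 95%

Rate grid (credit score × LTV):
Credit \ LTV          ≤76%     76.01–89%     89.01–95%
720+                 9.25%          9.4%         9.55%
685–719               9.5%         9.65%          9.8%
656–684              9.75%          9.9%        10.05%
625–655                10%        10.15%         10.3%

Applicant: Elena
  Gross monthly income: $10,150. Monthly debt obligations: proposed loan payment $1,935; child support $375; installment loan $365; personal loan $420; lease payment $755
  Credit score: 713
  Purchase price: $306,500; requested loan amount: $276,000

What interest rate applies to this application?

9.8%

Credit score 713 ≥ 625; Total monthly debts = (1,935 + 375 + 365 + 420 + 755) = 3,850. DTI: 3,850 ÷ 10,150 = 37.9%, within the 41% cap
LTV = 276,000/306,500 = 90% ≤ 95%
Credit 713 → row 685–719; LTV 90% → column 89.01–95%. Grid cell → 9.8%.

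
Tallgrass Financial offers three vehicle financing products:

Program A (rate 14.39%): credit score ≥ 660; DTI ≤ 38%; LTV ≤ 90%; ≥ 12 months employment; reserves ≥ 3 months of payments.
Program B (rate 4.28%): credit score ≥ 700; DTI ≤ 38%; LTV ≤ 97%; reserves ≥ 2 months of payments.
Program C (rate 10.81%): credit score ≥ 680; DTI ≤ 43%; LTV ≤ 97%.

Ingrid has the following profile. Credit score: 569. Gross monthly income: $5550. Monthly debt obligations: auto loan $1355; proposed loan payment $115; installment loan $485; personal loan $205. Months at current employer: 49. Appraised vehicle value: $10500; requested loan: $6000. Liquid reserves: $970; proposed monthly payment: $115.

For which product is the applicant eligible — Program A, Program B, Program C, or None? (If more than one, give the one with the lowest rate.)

Total debts = (1,355 + 115 + 485 + 205) = 2,160; DTI = 2,160/5,550 = 38.9%.
LTV = 6,000/10,500 = 57.1%.
Reserves = 970/115 = 8.4 months.
Program A: score 569 < 660; DTI 38.9% > 38%; LTV 57.1% ≤ 90%; employment 49 ≥ 12 mo; reserves 8.4 ≥ 3 mo → does not qualify.
Program B: score 569 < 700; DTI 38.9% > 38%; LTV 57.1% ≤ 97%; reserves 8.4 ≥ 2 mo → does not qualify.
Program C: score 569 < 680; DTI 38.9% ≤ 43%; LTV 57.1% ≤ 97% → does not qualify.

None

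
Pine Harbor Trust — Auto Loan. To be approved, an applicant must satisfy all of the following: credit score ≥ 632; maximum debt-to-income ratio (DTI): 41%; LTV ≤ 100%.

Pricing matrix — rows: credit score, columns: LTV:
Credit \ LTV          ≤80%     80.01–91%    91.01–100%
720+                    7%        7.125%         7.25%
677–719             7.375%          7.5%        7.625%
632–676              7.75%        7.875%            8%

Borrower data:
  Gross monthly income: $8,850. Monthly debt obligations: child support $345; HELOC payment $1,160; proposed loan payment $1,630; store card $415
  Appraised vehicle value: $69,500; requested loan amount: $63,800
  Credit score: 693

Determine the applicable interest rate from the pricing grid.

Credit score 693 ≥ 632; Total monthly debts = (345 + 1,160 + 1,630 + 415) = 3,550. DTI = 3,550/8,850 = 40.1% ≤ 41%
Loan-to-value = 63,800/69,500 = 91.8% — pass (100% max)
Row: 693 falls in 677–719. Column: 91.8% falls in 91.01–100%. Rate = 7.625%.

7.625%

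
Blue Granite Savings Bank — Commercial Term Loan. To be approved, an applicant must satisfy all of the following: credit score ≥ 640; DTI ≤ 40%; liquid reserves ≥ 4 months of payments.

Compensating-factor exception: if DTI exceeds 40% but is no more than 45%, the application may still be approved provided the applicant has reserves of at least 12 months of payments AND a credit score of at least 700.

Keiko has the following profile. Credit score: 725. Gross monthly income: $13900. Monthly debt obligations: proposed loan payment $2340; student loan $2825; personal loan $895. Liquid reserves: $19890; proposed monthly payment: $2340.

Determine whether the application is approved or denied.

Denied

Credit score 725 ≥ 640 (meets base)
Total debts = (2,340 + 2,825 + 895) = 6,060. DTI = 6,060/13,900 = 43.6% > 40% — standard DTI limit exceeded.
Liquid reserves cover 19,890/2,340 = 8.5 months — ≥ 4 required
43.6% falls in the override range (40%–45%), so the compensating-factor test applies.
Reserves 8.5 < 12 months; credit score 725 ≥ 700.
Override conditions not both satisfied; exception does not apply.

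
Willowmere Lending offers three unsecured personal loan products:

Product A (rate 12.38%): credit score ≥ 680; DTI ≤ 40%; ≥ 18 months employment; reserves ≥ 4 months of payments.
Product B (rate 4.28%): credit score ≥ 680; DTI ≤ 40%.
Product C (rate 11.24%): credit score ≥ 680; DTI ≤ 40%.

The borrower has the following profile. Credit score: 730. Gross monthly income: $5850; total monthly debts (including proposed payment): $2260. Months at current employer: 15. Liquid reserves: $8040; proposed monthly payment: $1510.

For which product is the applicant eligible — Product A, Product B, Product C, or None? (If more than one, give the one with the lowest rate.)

Product B

DTI = 2,260/5,850 = 38.6%.
Reserves = 8,040/1,510 = 5.3 months.
Product A: score 730 ≥ 680; DTI 38.6% ≤ 40%; employment 15 < 18 mo; reserves 5.3 ≥ 4 mo → does not qualify.
Product B: score 730 ≥ 680; DTI 38.6% ≤ 40% → qualifies.
Product C: score 730 ≥ 680; DTI 38.6% ≤ 40% → qualifies.
Qualifying: Product B, Product C. Lowest rate is 4.28% → Product B.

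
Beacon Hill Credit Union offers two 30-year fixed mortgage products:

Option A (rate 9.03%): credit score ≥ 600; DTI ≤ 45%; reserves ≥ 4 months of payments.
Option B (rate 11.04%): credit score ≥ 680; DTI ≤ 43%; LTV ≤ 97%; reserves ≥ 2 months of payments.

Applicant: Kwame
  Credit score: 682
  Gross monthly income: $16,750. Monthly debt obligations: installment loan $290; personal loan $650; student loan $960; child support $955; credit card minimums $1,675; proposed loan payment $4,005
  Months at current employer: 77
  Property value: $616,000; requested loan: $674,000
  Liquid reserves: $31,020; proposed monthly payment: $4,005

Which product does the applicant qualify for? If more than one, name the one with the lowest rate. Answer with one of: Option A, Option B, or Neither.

Neither

Total debts = (290 + 650 + 960 + 955 + 1,675 + 4,005) = 8,535; DTI = 8,535/16,750 = 51%.
LTV = 674,000/616,000 = 109.4%.
Reserves = 31,020/4,005 = 7.7 months.
Option A: score 682 ≥ 600; DTI 51% > 45%; reserves 7.7 ≥ 4 mo → does not qualify.
Option B: score 682 ≥ 680; DTI 51% > 43%; LTV 109.4% > 97%; reserves 7.7 ≥ 2 mo → does not qualify.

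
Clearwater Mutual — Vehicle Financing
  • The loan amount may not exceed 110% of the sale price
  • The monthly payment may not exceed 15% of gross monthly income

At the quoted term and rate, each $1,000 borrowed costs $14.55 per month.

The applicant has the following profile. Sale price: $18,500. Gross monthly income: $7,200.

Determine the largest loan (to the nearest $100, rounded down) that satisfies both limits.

$20,300

Payment cap: 15% × $7,200 = $1,080/month.
At $14.55 per $1,000, that supports 1,080/14.55 × 1,000 ≈ $74,226 → $74,200.
LTV cap: 110% × $18,500 = $20,350 → $20,300.
Binding constraint: loan-to-value.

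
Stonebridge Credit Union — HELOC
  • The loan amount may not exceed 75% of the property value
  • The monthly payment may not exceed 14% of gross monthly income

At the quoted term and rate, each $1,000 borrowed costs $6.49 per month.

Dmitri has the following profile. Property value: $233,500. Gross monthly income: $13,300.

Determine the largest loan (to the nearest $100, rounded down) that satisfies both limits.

Payment cap: 14% × $13,300 = $1,862/month.
At $6.49 per $1,000, that supports 1,862/6.49 × 1,000 ≈ $286,902 → $286,900.
LTV cap: 75% × $233,500 = $175,125 → $175,100.
Binding constraint: loan-to-value.

$175,100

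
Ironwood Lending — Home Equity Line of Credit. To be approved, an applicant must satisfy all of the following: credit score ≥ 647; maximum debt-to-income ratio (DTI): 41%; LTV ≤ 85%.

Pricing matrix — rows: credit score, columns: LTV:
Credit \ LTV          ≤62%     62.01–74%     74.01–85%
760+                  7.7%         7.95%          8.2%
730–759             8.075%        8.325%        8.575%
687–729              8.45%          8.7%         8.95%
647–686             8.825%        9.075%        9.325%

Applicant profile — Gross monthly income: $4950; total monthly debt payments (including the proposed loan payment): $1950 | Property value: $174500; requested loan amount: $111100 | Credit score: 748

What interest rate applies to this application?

Credit score 748 ≥ 647; Debt-to-income = 1,950/4,950 = 39.4% — meets 41% limit
LTV: 111,100 ÷ 174,500 = 63.7%, within 85% cap
Score 748 is in the 730–759 band; LTV 63.7% is in the 62.01–74% band → 8.325%.

8.325%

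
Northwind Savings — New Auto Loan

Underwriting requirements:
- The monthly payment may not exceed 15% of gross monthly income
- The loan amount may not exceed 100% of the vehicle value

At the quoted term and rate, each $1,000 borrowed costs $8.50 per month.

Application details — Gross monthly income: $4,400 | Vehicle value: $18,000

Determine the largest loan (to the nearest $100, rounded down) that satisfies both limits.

$18,000

Payment cap: 15% × $4,400 = $660/month.
At $8.50 per $1,000, that supports 660/8.50 × 1,000 ≈ $77,647 → $77,600.
LTV cap: 100% × $18,000 = $18,000 → $18,000.
Binding constraint: loan-to-value.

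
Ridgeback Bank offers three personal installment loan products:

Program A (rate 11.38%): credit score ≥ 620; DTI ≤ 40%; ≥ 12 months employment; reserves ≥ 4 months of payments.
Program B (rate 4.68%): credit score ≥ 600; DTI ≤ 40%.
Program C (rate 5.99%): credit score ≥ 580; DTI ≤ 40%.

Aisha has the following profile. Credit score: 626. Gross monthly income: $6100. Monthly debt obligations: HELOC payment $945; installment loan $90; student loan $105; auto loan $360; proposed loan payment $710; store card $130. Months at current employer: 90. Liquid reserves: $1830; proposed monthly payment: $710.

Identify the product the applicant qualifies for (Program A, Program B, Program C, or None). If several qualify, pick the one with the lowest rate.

Total debts = (945 + 90 + 105 + 360 + 710 + 130) = 2,340; DTI = 2,340/6,100 = 38.4%.
Reserves = 1,830/710 = 2.6 months.
Program A: score 626 ≥ 620; DTI 38.4% ≤ 40%; employment 90 ≥ 12 mo; reserves 2.6 < 4 mo → does not qualify.
Program B: score 626 ≥ 600; DTI 38.4% ≤ 40% → qualifies.
Program C: score 626 ≥ 580; DTI 38.4% ≤ 40% → qualifies.
Qualifying: Program B, Program C. Lowest rate is 4.68% → Program B.

Program B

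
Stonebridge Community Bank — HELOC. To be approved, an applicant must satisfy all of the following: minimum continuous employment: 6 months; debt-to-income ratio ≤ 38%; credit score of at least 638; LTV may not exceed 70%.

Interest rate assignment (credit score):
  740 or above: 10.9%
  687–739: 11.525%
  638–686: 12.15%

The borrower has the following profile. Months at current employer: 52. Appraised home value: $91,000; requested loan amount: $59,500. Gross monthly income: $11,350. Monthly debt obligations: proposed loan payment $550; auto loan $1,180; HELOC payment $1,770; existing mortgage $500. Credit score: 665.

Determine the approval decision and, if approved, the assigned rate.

Credit score 665 ≥ 638 (meets minimum)
Loan-to-value = 59,500/91,000 = 65.4% — pass (70% max)
Employment 52 ≥ 6 months
Total monthly debts = (550 + 1,180 + 1,770 + 500) = 4,000. Debt-to-income = 4,000/11,350 = 35.2% — meets 38% limit
All requirements met. Score 665 falls in the 638–686 tier → 12.15%.

Approved at 12.15%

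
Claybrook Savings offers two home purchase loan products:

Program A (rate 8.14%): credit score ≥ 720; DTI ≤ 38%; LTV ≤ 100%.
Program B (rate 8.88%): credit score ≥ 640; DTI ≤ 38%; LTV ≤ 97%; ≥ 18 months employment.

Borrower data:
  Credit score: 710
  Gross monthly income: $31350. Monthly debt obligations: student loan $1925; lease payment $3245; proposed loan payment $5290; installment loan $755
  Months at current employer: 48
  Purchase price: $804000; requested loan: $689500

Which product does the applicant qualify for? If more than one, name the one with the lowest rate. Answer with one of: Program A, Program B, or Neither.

Program B

Total debts = (1,925 + 3,245 + 5,290 + 755) = 11,215; DTI = 11,215/31,350 = 35.8%.
LTV = 689,500/804,000 = 85.8%.
Program A: score 710 < 720; DTI 35.8% ≤ 38%; LTV 85.8% ≤ 100% → does not qualify.
Program B: score 710 ≥ 640; DTI 35.8% ≤ 38%; LTV 85.8% ≤ 97%; employment 48 ≥ 18 mo → qualifies.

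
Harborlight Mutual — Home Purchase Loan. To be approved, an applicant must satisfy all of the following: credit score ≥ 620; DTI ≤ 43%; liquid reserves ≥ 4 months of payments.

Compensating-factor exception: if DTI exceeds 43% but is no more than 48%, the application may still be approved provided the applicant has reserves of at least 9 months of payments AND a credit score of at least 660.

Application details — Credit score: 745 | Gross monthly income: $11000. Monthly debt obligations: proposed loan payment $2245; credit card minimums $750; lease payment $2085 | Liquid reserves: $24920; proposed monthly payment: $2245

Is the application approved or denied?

Approved

Credit score 745 ≥ 620 (meets base)
Total debts = (2,245 + 750 + 2,085) = 5,080. DTI = 5,080/11,000 = 46.2% > 43% — standard DTI limit exceeded.
Reserves = 24,920/2,245 = 11.1 months ≥ 4
46.2% falls in the override range (43%–48%), so the compensating-factor test applies.
Override check — reserves: 11.1 mo (ok); score: 745 (ok).
Both compensating conditions met → exception applies.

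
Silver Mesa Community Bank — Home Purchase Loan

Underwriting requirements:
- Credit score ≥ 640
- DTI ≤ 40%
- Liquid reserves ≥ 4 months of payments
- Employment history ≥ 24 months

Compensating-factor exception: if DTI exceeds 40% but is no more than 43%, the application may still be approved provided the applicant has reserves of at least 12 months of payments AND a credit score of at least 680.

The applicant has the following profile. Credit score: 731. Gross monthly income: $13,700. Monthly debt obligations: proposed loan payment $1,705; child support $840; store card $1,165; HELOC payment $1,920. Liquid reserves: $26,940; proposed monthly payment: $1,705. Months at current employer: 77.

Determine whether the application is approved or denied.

Credit score 731 ≥ 640 (meets base)
Total debts = (1,705 + 840 + 1,165 + 1,920) = 5,630. DTI = 5,630/13,700 = 41.1% > 40% — standard DTI limit exceeded.
Reserves: 26,940 ÷ 1,705 = 15.8 months (meets 4-month minimum)
Employment 77 ≥ 24 months
DTI 41.1% is within the 40%–43% exception band; checking compensating factors.
Reserves 15.8 ≥ 12 months; credit score 731 ≥ 680.
Both compensating conditions met → exception applies.

Approved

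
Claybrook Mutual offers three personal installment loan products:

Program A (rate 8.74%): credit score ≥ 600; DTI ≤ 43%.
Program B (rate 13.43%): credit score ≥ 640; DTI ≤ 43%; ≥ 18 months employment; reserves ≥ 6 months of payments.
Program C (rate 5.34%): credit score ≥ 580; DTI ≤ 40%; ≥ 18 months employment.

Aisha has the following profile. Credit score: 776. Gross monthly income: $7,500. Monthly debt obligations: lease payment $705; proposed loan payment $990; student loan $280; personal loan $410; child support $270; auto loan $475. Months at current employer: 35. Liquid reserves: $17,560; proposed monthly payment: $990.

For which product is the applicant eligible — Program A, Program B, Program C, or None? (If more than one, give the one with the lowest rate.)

Total debts = (705 + 990 + 280 + 410 + 270 + 475) = 3,130; DTI = 3,130/7,500 = 41.7%.
Reserves = 17,560/990 = 17.7 months.
Program A: score 776 ≥ 600; DTI 41.7% ≤ 43% → qualifies.
Program B: score 776 ≥ 640; DTI 41.7% ≤ 43%; employment 35 ≥ 18 mo; reserves 17.7 ≥ 6 mo → qualifies.
Program C: score 776 ≥ 580; DTI 41.7% > 40%; employment 35 ≥ 18 mo → does not qualify.
Qualifying: Program A, Program B. Lowest rate is 8.74% → Program A.

Program A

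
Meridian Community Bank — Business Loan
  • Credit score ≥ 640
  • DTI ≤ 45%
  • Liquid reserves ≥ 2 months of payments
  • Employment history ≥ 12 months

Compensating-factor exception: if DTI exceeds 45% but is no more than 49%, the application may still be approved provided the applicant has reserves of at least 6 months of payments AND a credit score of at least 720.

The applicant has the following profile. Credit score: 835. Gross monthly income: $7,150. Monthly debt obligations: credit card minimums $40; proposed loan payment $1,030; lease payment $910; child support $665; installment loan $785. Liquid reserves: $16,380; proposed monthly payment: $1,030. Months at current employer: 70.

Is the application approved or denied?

Approved

Credit score 835 ≥ 640 (meets base)
Total debts = (40 + 1,030 + 910 + 665 + 785) = 3,430. DTI: 3,430 ÷ 7,150 = 48%, over the 45% base limit.
Reserves = 16,380/1,030 = 15.9 months ≥ 2
Employment 70 ≥ 12 months
48% falls in the override range (45%–49%), so the compensating-factor test applies.
Override check — reserves: 15.9 mo (ok); score: 835 (ok).
Both compensating conditions met → exception applies.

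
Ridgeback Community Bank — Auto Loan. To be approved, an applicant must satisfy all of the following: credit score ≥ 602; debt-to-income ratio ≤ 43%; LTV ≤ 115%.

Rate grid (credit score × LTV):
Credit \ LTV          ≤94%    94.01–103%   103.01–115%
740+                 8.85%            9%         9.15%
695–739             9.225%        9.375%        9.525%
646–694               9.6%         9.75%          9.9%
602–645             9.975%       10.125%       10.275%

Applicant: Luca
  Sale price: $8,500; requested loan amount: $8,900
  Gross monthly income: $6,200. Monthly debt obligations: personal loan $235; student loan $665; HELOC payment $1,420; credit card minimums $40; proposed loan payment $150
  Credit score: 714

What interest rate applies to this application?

9.525%

Credit score 714 ≥ 602; Total monthly debts = (235 + 665 + 1,420 + 40 + 150) = 2,510. DTI = 2,510/6,200 = 40.5% ≤ 43%
LTV: 8,900 ÷ 8,500 = 104.7%, within 115% cap
Score 714 is in the 695–739 band; LTV 104.7% is in the 103.01–115% band → 9.525%.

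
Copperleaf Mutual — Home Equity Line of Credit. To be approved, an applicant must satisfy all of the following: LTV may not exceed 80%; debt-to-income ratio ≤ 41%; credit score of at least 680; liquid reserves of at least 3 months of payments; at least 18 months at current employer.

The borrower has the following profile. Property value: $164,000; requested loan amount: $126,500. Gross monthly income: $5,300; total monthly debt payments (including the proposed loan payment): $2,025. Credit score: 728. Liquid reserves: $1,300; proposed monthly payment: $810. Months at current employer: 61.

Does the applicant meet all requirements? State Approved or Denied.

Denied

LTV = 126,500/164,000 = 77.1% ≤ 80%
DTI: 2,025 ÷ 5,300 = 38.2%, within the 41% cap
Credit score 728 ≥ 680 (meets)
Liquid reserves cover 1,300/810 = 1.6 months — < 3 required
Employment 61 ≥ 18 months
Fails on reserves.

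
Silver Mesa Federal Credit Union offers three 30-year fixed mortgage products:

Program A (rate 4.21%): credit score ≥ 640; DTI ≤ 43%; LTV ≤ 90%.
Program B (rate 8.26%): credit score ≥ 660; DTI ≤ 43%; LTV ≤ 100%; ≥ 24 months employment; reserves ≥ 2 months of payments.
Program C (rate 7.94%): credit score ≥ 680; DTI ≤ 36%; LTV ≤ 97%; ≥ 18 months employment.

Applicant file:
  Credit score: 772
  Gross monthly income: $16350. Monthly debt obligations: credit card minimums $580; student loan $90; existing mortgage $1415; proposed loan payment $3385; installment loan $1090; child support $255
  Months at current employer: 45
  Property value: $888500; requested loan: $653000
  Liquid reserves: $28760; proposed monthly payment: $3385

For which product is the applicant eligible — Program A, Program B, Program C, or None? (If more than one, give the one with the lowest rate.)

Program A

Total debts = (580 + 90 + 1,415 + 3,385 + 1,090 + 255) = 6,815; DTI = 6,815/16,350 = 41.7%.
LTV = 653,000/888,500 = 73.5%.
Reserves = 28,760/3,385 = 8.5 months.
Program A: score 772 ≥ 640; DTI 41.7% ≤ 43%; LTV 73.5% ≤ 90% → qualifies.
Program B: score 772 ≥ 660; DTI 41.7% ≤ 43%; LTV 73.5% ≤ 100%; employment 45 ≥ 24 mo; reserves 8.5 ≥ 2 mo → qualifies.
Program C: score 772 ≥ 680; DTI 41.7% > 36%; LTV 73.5% ≤ 97%; employment 45 ≥ 18 mo → does not qualify.
Qualifying: Program A, Program B. Lowest rate is 4.21% → Program A.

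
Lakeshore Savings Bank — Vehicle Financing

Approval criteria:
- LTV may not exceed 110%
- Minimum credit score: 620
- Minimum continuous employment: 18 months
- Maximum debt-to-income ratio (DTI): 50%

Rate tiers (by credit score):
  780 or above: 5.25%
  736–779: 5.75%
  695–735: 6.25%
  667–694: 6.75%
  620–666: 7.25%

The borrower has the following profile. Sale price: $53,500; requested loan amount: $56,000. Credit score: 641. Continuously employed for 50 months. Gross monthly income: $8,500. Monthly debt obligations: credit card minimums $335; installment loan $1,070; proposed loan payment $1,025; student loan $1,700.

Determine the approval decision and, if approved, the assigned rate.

Approved at 7.25%

Credit score 641 ≥ 620 (meets minimum)
Loan-to-value = 56,000/53,500 = 104.7% — pass (110% max)
Total monthly debts = (335 + 1,070 + 1,025 + 1,700) = 4,130. Debt-to-income = 4,130/8,500 = 48.6% — meets 50% limit
Employment 50 ≥ 18 months
All requirements met. Score 641 falls in the 620–666 tier → 7.25%.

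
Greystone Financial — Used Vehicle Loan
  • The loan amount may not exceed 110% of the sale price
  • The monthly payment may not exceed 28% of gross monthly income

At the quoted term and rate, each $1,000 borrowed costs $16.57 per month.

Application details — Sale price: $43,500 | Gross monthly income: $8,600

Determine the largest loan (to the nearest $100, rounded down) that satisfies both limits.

Payment cap: 28% × $8,600 = $2,408/month.
At $16.57 per $1,000, that supports 2,408/16.57 × 1,000 ≈ $145,322 → $145,300.
LTV cap: 110% × $43,500 = $47,850 → $47,800.
Binding constraint: loan-to-value.

$47,800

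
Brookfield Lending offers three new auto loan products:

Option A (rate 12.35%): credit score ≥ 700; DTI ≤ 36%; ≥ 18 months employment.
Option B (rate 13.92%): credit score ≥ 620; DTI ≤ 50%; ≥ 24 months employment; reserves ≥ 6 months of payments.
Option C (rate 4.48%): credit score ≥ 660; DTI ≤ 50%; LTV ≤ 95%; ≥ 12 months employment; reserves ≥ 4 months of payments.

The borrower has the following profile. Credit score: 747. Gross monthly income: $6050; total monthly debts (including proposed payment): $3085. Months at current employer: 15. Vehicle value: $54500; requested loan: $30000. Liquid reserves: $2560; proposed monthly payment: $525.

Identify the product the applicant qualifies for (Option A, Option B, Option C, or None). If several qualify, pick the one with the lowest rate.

None

DTI = 3,085/6,050 = 51%.
LTV = 30,000/54,500 = 55%.
Reserves = 2,560/525 = 4.9 months.
Option A: score 747 ≥ 700; DTI 51% > 36%; employment 15 < 18 mo → does not qualify.
Option B: score 747 ≥ 620; DTI 51% > 50%; employment 15 < 24 mo; reserves 4.9 < 6 mo → does not qualify.
Option C: score 747 ≥ 660; DTI 51% > 50%; LTV 55% ≤ 95%; employment 15 ≥ 12 mo; reserves 4.9 ≥ 4 mo → does not qualify.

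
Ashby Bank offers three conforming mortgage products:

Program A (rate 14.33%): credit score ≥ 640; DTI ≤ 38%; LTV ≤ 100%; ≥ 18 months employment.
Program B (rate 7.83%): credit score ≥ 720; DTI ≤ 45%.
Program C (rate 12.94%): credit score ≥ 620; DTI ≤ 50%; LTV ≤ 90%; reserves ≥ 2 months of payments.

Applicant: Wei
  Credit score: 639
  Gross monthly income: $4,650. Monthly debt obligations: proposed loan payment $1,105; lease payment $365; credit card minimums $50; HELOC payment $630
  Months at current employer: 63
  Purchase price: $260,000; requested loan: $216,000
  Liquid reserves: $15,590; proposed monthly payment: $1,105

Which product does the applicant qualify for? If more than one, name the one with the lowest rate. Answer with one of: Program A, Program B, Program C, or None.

Total debts = (1,105 + 365 + 50 + 630) = 2,150; DTI = 2,150/4,650 = 46.2%.
LTV = 216,000/260,000 = 83.1%.
Reserves = 15,590/1,105 = 14.1 months.
Program A: score 639 < 640; DTI 46.2% > 38%; LTV 83.1% ≤ 100%; employment 63 ≥ 18 mo → does not qualify.
Program B: score 639 < 720; DTI 46.2% > 45% → does not qualify.
Program C: score 639 ≥ 620; DTI 46.2% ≤ 50%; LTV 83.1% ≤ 90%; reserves 14.1 ≥ 2 mo → qualifies.

Program C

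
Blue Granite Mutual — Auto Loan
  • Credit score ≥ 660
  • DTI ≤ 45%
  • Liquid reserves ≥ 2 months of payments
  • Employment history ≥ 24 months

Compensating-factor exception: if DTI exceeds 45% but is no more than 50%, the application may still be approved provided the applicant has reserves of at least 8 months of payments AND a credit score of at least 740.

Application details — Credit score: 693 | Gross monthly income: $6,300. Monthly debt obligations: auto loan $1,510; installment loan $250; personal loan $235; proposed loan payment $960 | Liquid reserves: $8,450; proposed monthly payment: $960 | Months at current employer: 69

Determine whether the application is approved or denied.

Credit score 693 ≥ 660 (meets base)
Total debts = (1,510 + 250 + 235 + 960) = 2,955. DTI: 2,955 ÷ 6,300 = 46.9%, over the 45% base limit.
Reserves: 8,450 ÷ 960 = 8.8 months (meets 2-month minimum)
Employment 69 ≥ 24 months
46.9% falls in the override range (45%–50%), so the compensating-factor test applies.
Override check — reserves: 8.8 mo (ok); score: 693 (below 740).
Override conditions not both satisfied; exception does not apply.

Denied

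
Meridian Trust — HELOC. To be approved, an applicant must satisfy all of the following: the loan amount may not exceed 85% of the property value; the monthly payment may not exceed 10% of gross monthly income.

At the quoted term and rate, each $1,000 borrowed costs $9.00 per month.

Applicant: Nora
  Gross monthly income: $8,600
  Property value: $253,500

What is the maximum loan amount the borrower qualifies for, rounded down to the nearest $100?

$95,500

Payment cap: 10% × $8,600 = $860/month.
At $9.00 per $1,000, that supports 860/9.00 × 1,000 ≈ $95,555 → $95,500.
LTV cap: 85% × $253,500 = $215,475 → $215,400.
Binding constraint: payment-to-income.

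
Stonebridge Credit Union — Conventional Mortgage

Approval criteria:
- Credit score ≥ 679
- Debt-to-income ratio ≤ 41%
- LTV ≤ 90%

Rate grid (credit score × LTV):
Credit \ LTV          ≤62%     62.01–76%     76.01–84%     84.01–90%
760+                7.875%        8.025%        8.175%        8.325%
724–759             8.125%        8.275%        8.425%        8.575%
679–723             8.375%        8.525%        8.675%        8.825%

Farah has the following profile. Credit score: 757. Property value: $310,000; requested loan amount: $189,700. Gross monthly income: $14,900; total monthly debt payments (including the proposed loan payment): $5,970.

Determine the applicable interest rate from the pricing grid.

8.125%

Credit score 757 ≥ 679; DTI = 5,970/14,900 = 40.1% ≤ 41%
LTV: 189,700 ÷ 310,000 = 61.2%, within 90% cap
Row: 757 falls in 724–759. Column: 61.2% falls in ≤62%. Rate = 8.125%.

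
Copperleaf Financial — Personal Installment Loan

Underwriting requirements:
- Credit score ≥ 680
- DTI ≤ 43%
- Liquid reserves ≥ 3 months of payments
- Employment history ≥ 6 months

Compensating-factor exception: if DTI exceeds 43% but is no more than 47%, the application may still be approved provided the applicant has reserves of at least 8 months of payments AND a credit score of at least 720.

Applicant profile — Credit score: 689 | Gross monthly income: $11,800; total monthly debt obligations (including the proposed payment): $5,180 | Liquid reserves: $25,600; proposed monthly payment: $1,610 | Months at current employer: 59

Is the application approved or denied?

Denied

Credit score 689 ≥ 680 (meets base)
DTI = 5,180/11,800 = 43.9% > 43% — standard DTI limit exceeded.
Reserves: 25,600 ÷ 1,610 = 15.9 months (meets 3-month minimum)
Employment 59 ≥ 6 months
DTI 43.9% is within the 43%–47% exception band; checking compensating factors.
Override check — reserves: 15.9 mo (ok); score: 689 (below 720).
Override conditions not both satisfied; exception does not apply.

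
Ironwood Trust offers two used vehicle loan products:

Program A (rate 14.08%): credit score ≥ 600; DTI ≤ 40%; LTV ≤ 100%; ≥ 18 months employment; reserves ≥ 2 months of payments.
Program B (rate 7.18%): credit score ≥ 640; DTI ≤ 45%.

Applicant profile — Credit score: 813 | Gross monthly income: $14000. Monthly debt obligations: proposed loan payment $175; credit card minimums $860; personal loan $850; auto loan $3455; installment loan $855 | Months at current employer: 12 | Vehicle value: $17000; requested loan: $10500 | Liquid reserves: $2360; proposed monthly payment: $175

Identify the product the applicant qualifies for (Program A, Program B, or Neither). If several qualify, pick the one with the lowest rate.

Program B

Total debts = (175 + 860 + 850 + 3,455 + 855) = 6,195; DTI = 6,195/14,000 = 44.2%.
LTV = 10,500/17,000 = 61.8%.
Reserves = 2,360/175 = 13.5 months.
Program A: score 813 ≥ 600; DTI 44.2% > 40%; LTV 61.8% ≤ 100%; employment 12 < 18 mo; reserves 13.5 ≥ 2 mo → does not qualify.
Program B: score 813 ≥ 640; DTI 44.2% ≤ 45% → qualifies.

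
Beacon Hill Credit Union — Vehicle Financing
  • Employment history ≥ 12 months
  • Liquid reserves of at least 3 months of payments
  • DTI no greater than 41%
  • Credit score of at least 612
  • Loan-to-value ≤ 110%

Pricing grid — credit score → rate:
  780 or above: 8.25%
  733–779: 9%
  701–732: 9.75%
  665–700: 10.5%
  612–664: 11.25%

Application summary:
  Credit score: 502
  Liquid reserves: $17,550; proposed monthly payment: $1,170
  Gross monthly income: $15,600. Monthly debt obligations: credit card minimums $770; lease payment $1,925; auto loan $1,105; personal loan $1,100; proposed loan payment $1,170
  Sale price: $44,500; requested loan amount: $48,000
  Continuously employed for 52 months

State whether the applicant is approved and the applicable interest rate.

Denied

Credit score 502 < 612 (below minimum)
Loan-to-value = 48,000/44,500 = 107.9% — pass (110% max)
Reserves: 17,550 ÷ 1,170 = 15.0 months (meets 3-month minimum)
Employment 52 ≥ 12 months
Total monthly debts = (770 + 1,925 + 1,105 + 1,100 + 1,170) = 6,070. Debt-to-income = 6,070/15,600 = 38.9% — meets 41% limit
Not all requirements met → denied.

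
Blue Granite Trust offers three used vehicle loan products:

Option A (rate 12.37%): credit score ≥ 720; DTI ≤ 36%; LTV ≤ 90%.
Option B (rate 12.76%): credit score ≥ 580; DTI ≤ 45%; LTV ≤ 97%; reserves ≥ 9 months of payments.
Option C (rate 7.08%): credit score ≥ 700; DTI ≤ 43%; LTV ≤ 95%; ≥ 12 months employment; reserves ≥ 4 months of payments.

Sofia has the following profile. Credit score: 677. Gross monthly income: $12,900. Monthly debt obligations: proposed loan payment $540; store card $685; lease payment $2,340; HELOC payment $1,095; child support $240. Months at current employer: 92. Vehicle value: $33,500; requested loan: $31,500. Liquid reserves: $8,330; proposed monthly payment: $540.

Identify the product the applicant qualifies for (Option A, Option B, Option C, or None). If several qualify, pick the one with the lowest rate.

Option B

Total debts = (540 + 685 + 2,340 + 1,095 + 240) = 4,900; DTI = 4,900/12,900 = 38%.
LTV = 31,500/33,500 = 94%.
Reserves = 8,330/540 = 15.4 months.
Option A: score 677 < 720; DTI 38% > 36%; LTV 94% > 90% → does not qualify.
Option B: score 677 ≥ 580; DTI 38% ≤ 45%; LTV 94% ≤ 97%; reserves 15.4 ≥ 9 mo → qualifies.
Option C: score 677 < 700; DTI 38% ≤ 43%; LTV 94% ≤ 95%; employment 92 ≥ 12 mo; reserves 15.4 ≥ 4 mo → does not qualify.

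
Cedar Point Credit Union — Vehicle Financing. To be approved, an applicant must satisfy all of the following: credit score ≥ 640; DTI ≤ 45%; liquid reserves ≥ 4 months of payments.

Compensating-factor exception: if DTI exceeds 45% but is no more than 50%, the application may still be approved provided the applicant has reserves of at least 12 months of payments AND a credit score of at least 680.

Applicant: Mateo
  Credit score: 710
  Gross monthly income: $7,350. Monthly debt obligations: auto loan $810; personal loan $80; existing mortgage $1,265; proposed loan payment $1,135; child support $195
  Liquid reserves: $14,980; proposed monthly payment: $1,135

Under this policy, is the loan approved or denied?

Credit score 710 ≥ 640 (meets base)
Total debts = (810 + 80 + 1,265 + 1,135 + 195) = 3,485. DTI: 3,485 ÷ 7,350 = 47.4%, over the 45% base limit.
Liquid reserves cover 14,980/1,135 = 13.2 months — ≥ 4 required
DTI 47.4% is within the 45%–50% exception band; checking compensating factors.
Reserves 13.2 ≥ 12 months; credit score 710 ≥ 680.
Both override conditions satisfied; DTI exception granted.

Approved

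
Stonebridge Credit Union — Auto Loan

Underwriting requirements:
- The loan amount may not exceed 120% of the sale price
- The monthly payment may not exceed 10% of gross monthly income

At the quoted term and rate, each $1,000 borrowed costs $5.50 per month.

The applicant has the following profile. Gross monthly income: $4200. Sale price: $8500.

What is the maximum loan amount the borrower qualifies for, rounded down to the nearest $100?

$10,200

Payment cap: 10% × $4,200 = $420/month.
At $5.50 per $1,000, that supports 420/5.50 × 1,000 ≈ $76,363 → $76,300.
LTV cap: 120% × $8,500 = $10,200 → $10,200.
Binding constraint: loan-to-value.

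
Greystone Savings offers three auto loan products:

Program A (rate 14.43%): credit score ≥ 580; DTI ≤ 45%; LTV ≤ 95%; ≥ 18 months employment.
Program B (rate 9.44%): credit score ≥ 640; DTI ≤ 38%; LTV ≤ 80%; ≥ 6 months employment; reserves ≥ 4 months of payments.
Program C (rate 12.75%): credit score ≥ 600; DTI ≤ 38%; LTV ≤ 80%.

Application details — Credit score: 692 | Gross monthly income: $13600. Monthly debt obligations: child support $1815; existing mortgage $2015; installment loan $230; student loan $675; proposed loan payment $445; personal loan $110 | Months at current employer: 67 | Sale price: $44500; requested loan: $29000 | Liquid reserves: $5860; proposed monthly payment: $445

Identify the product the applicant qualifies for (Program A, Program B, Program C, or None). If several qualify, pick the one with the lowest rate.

Total debts = (1,815 + 2,015 + 230 + 675 + 445 + 110) = 5,290; DTI = 5,290/13,600 = 38.9%.
LTV = 29,000/44,500 = 65.2%.
Reserves = 5,860/445 = 13.2 months.
Program A: score 692 ≥ 580; DTI 38.9% ≤ 45%; LTV 65.2% ≤ 95%; employment 67 ≥ 18 mo → qualifies.
Program B: score 692 ≥ 640; DTI 38.9% > 38%; LTV 65.2% ≤ 80%; employment 67 ≥ 6 mo; reserves 13.2 ≥ 4 mo → does not qualify.
Program C: score 692 ≥ 600; DTI 38.9% > 38%; LTV 65.2% ≤ 80% → does not qualify.

Program A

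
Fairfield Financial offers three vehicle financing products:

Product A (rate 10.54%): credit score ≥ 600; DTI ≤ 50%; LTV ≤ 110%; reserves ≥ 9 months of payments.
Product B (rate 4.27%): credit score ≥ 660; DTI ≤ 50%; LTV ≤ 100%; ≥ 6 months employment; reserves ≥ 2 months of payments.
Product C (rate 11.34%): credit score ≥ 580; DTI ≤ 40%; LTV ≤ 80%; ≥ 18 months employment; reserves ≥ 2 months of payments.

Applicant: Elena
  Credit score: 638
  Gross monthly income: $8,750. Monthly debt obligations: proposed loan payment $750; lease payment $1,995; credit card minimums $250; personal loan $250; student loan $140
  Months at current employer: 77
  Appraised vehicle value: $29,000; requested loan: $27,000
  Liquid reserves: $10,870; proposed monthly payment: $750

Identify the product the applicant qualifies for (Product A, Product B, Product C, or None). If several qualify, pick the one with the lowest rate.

Total debts = (750 + 1,995 + 250 + 250 + 140) = 3,385; DTI = 3,385/8,750 = 38.7%.
LTV = 27,000/29,000 = 93.1%.
Reserves = 10,870/750 = 14.5 months.
Product A: score 638 ≥ 600; DTI 38.7% ≤ 50%; LTV 93.1% ≤ 110%; reserves 14.5 ≥ 9 mo → qualifies.
Product B: score 638 < 660; DTI 38.7% ≤ 50%; LTV 93.1% ≤ 100%; employment 77 ≥ 6 mo; reserves 14.5 ≥ 2 mo → does not qualify.
Product C: score 638 ≥ 580; DTI 38.7% ≤ 40%; LTV 93.1% > 80%; employment 77 ≥ 18 mo; reserves 14.5 ≥ 2 mo → does not qualify.

Product A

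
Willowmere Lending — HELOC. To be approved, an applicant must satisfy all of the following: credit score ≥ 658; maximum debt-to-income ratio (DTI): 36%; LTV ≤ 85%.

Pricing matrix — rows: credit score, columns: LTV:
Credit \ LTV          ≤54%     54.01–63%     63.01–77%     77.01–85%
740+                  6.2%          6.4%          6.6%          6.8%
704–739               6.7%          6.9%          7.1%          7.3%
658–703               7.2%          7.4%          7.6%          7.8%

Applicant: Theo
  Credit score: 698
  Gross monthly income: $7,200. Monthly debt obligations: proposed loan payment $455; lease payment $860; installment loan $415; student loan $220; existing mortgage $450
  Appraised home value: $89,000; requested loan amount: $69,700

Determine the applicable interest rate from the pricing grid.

7.8%

Credit score 698 ≥ 658; Total monthly debts = (455 + 860 + 415 + 220 + 450) = 2,400. Debt-to-income = 2,400/7,200 = 33.3% — meets 36% limit
LTV: 69,700 ÷ 89,000 = 78.3%, within 85% cap
Credit 698 → row 658–703; LTV 78.3% → column 77.01–85%. Grid cell → 7.8%.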